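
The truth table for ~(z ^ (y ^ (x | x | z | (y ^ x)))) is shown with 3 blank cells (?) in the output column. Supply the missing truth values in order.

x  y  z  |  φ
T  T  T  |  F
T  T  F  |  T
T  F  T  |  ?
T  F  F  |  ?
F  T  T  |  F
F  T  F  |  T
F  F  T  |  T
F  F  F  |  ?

T, F, T

Row x=T, y=F, z=T: (y ^ (x | x | z | (y ^ x))) = T, (z ^ (y ^ (x | x | z | (y ^ x)))) = F, so the formula = T.
Row x=T, y=F, z=F: (y ^ (x | x | z | (y ^ x))) = T, (z ^ (y ^ (x | x | z | (y ^ x)))) = T, so the formula = F.
Row x=F, y=F, z=F: (y ^ (x | x | z | (y ^ x))) = F, (z ^ (y ^ (x | x | z | (y ^ x)))) = F, so the formula = T.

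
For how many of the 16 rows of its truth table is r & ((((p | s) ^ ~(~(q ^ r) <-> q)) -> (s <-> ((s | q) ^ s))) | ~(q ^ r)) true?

6

p  q  r  s     (p | s)  (q ^ r)  ~(q ^ r)  (~(q ^ r) <-> q)  ~(~(q ^ r) <-> q)  (s | q)  ((s | q) ^ s)  (s <-> ((s | q) ^ s))  φ
1  1  1  1        1        0        1             1                  0             1           0                  0            1
1  1  1  0        1        0        1             1                  0             1           1                  0            1
1  1  0  1        1        1        0             0                  1             1           0                  0            0
1  1  0  0        1        1        0             0                  1             1           1                  0            0
1  0  1  1        1        1        0             1                  0             1           0                  0            0
1  0  1  0        1        1        0             1                  0             0           0                  1            1
1  0  0  1        1        0        1             0                  1             1           0                  0            0
1  0  0  0        1        0        1             0                  1             0           0                  1            0
0  1  1  1        1        0        1             1                  0             1           0                  0            1
0  1  1  0        0        0        1             1                  0             1           1                  0            1
0  1  0  1        1        1        0             0                  1             1           0                  0            0
0  1  0  0        0        1        0             0                  1             1           1                  0            0
0  0  1  1        1        1        0             1                  0             1           0                  0            0
0  0  1  0        0        1        0             1                  0             0           0                  1            1
0  0  0  1        1        0        1             0                  1             1           0                  0            0
0  0  0  0        0        0        1             0                  1             0           0                  1            0
The formula is true on 6 of the 16 rows.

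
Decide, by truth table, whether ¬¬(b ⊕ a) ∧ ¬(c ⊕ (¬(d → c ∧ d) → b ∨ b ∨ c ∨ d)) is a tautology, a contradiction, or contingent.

a  b  c  d  |  (b ⊕ a)  ¬(b ⊕ a)  ¬¬(b ⊕ a)  (c ∧ d)  (d → (c ∧ d))  ¬(d → (c ∧ d))  (b ∨ b)  ((b ∨ b) ∨ c ∨ d)  φ
F  F  F  F  |     F        T          F         F           T              F            F             F          F
F  F  F  T  |     F        T          F         F           F              T            F             T          F
F  F  T  F  |     F        T          F         F           T              F            F             T          F
F  F  T  T  |     F        T          F         T           T              F            F             T          F
F  T  F  F  |     T        F          T         F           T              F            T             T          F
F  T  F  T  |     T        F          T         F           F              T            T             T          F
F  T  T  F  |     T        F          T         F           T              F            T             T          T
F  T  T  T  |     T        F          T         T           T              F            T             T          T
T  F  F  F  |     T        F          T         F           T              F            F             F          F
T  F  F  T  |     T        F          T         F           F              T            F             T          F
T  F  T  F  |     T        F          T         F           T              F            F             T          T
T  F  T  T  |     T        F          T         T           T              F            F             T          T
T  T  F  F  |     F        T          F         F           T              F            T             T          F
T  T  F  T  |     F        T          F         F           F              T            T             T          F
T  T  T  F  |     F        T          F         F           T              F            T             T          F
T  T  T  T  |     F        T          F         T           T              F            T             T          F
4 of 16 rows are T, so the formula is contingent.

contingent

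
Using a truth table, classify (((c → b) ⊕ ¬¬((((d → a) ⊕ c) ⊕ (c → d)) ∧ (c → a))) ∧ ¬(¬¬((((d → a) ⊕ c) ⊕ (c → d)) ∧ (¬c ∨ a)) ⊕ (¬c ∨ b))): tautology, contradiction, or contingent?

a  b  c  d  |  (c → b)  (d → a)  ((d → a) ⊕ c)  (c → d)  (((d → a) ⊕ c) ⊕ (c → d))  (c → a)  ¬c  (¬c ∨ a)  (¬c ∨ b)  φ
T  T  T  T  |     T        T           F           T                 T                 T     F      T         T      F
T  T  T  F  |     T        T           F           F                 F                 T     F      T         T      F
T  T  F  T  |     T        T           T           T                 F                 T     T      T         T      F
T  T  F  F  |     T        T           T           T                 F                 T     T      T         T      F
T  F  T  T  |     F        T           F           T                 T                 T     F      T         F      F
T  F  T  F  |     F        T           F           F                 F                 T     F      T         F      F
T  F  F  T  |     T        T           T           T                 F                 T     T      T         T      F
T  F  F  F  |     T        T           T           T                 F                 T     T      T         T      F
F  T  T  T  |     T        F           T           T                 F                 F     F      F         T      F
F  T  T  F  |     T        T           F           F                 F                 F     F      F         T      F
F  T  F  T  |     T        F           F           T                 T                 T     T      T         T      F
F  T  F  F  |     T        T           T           T                 F                 T     T      T         T      F
F  F  T  T  |     F        F           T           T                 F                 F     F      F         F      F
F  F  T  F  |     F        T           F           F                 F                 F     F      F         F      F
F  F  F  T  |     T        F           F           T                 T                 T     T      T         T      F
F  F  F  F  |     T        T           T           T                 F                 T     T      T         T      F
Every row is F, so the formula is a contradiction.

contradiction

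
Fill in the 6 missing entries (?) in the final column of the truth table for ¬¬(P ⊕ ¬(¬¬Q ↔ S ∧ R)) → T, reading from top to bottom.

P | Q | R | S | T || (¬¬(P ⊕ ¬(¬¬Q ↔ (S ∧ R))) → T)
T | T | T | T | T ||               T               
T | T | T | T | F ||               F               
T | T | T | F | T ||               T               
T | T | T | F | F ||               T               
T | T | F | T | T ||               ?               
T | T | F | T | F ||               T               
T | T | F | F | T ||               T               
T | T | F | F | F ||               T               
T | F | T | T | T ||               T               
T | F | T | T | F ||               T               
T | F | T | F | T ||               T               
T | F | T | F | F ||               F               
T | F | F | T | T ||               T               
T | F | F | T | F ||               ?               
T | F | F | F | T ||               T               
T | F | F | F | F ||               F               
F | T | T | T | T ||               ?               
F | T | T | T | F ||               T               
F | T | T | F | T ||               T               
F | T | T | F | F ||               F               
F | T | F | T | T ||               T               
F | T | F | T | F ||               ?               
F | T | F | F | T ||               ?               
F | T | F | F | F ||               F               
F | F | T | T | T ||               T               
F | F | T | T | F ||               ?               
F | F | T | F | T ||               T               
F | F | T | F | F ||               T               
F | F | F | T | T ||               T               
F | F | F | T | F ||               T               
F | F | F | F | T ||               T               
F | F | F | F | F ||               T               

Row P=T, Q=T, R=F, S=T, T=T: ¬¬(P ⊕ ¬(¬¬Q ↔ S ∧ R)) = F, so (¬¬(P ⊕ ¬(¬¬Q ↔ (S ∧ R))) → T) = T.
Row P=T, Q=F, R=F, S=T, T=F: ¬¬(P ⊕ ¬(¬¬Q ↔ S ∧ R)) = T, so (¬¬(P ⊕ ¬(¬¬Q ↔ (S ∧ R))) → T) = F.
Row P=F, Q=T, R=T, S=T, T=T: ¬¬(P ⊕ ¬(¬¬Q ↔ S ∧ R)) = F, so (¬¬(P ⊕ ¬(¬¬Q ↔ (S ∧ R))) → T) = T.
Row P=F, Q=T, R=F, S=T, T=F: ¬¬(P ⊕ ¬(¬¬Q ↔ S ∧ R)) = T, so (¬¬(P ⊕ ¬(¬¬Q ↔ (S ∧ R))) → T) = F.
Row P=F, Q=T, R=F, S=F, T=T: ¬¬(P ⊕ ¬(¬¬Q ↔ S ∧ R)) = T, so (¬¬(P ⊕ ¬(¬¬Q ↔ (S ∧ R))) → T) = T.
Row P=F, Q=F, R=T, S=T, T=F: ¬¬(P ⊕ ¬(¬¬Q ↔ S ∧ R)) = T, so (¬¬(P ⊕ ¬(¬¬Q ↔ (S ∧ R))) → T) = F.

T, F, T, F, T, F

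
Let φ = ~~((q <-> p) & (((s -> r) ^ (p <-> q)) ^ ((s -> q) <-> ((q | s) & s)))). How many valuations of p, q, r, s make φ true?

p  q  r  s     (q <-> p)  (s -> r)  (p <-> q)  ((s -> r) ^ (p <-> q))  (s -> q)  (q | s)  ((q | s) & s)  ((s -> q) <-> ((q | s) & s))  φ
0  0  0  0         1         1          1                0                1         0           0                     0                0
0  0  0  1         1         0          1                1                0         1           1                     0                1
0  0  1  0         1         1          1                0                1         0           0                     0                0
0  0  1  1         1         1          1                0                0         1           1                     0                0
0  1  0  0         0         1          0                1                1         1           0                     0                0
0  1  0  1         0         0          0                0                1         1           1                     1                0
0  1  1  0         0         1          0                1                1         1           0                     0                0
0  1  1  1         0         1          0                1                1         1           1                     1                0
1  0  0  0         0         1          0                1                1         0           0                     0                0
1  0  0  1         0         0          0                0                0         1           1                     0                0
1  0  1  0         0         1          0                1                1         0           0                     0                0
1  0  1  1         0         1          0                1                0         1           1                     0                0
1  1  0  0         1         1          1                0                1         1           0                     0                0
1  1  0  1         1         0          1                1                1         1           1                     1                0
1  1  1  0         1         1          1                0                1         1           0                     0                0
1  1  1  1         1         1          1                0                1         1           1                     1                1
The formula is true on 2 of the 16 rows.

2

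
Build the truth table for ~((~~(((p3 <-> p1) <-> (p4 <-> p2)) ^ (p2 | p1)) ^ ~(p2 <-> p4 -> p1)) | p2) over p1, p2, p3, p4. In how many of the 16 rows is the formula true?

p1  p2  p3  p4     (p3 <-> p1)  (p4 <-> p2)  (p2 | p1)  (p4 -> p1)  (p2 <-> (p4 -> p1))  ~(p2 <-> (p4 -> p1))  φ
T   T   T   T           T            T           T          T                T                    F            F
T   T   T   F           T            F           T          T                T                    F            F
T   T   F   T           F            T           T          T                T                    F            F
T   T   F   F           F            F           T          T                T                    F            F
T   F   T   T           T            F           T          T                F                    T            T
T   F   T   F           T            T           T          T                F                    T            F
T   F   F   T           F            F           T          T                F                    T            F
T   F   F   F           F            T           T          T                F                    T            T
F   T   T   T           F            T           T          F                F                    T            F
F   T   T   F           F            F           T          T                T                    F            F
F   T   F   T           T            T           T          F                F                    T            F
F   T   F   F           T            F           T          T                T                    F            F
F   F   T   T           F            F           F          F                T                    F            F
F   F   T   F           F            T           F          T                F                    T            F
F   F   F   T           T            F           F          F                T                    F            T
F   F   F   F           T            T           F          T                F                    T            T
The formula is true on 4 of the 16 rows.

4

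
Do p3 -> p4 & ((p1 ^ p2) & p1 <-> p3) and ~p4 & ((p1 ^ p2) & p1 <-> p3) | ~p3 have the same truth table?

p1 | p2 | p3 | p4 | φ | ψ
-- | -- | -- | -- | - | -
T  | T  | T  | T  | F | F
T  | T  | T  | F  | F | F
T  | T  | F  | T  | T | T
T  | T  | F  | F  | T | T
T  | F  | T  | T  | T | F
T  | F  | T  | F  | F | T
T  | F  | F  | T  | T | T
T  | F  | F  | F  | T | T
F  | T  | T  | T  | F | F
F  | T  | T  | F  | F | F
F  | T  | F  | T  | T | T
F  | T  | F  | F  | T | T
F  | F  | T  | T  | F | F
F  | F  | T  | F  | F | F
F  | F  | F  | T  | T | T
F  | F  | F  | F  | T | T
The columns differ at p1=T, p2=F, p3=T, p4=T (φ=T, ψ=F), so they are not equivalent.

not equivalent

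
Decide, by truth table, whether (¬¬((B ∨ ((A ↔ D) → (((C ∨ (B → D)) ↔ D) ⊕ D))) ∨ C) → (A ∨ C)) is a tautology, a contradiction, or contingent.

A | B | C | D | (A ↔ D) | (B → D) | (C ∨ (B → D)) | ((C ∨ (B → D)) ↔ D) | (((C ∨ (B → D)) ↔ D) ⊕ D) | (A ∨ C) | φ
- | - | - | - | ------- | ------- | ------------- | ------------------- | ------------------------- | ------- | -
T | T | T | T |    T    |    T    |       T       |          T          |             F             |    T    | T
T | T | T | F |    F    |    F    |       T       |          F          |             F             |    T    | T
T | T | F | T |    T    |    T    |       T       |          T          |             F             |    T    | T
T | T | F | F |    F    |    F    |       F       |          T          |             T             |    T    | T
T | F | T | T |    T    |    T    |       T       |          T          |             F             |    T    | T
T | F | T | F |    F    |    T    |       T       |          F          |             F             |    T    | T
T | F | F | T |    T    |    T    |       T       |          T          |             F             |    T    | T
T | F | F | F |    F    |    T    |       T       |          F          |             F             |    T    | T
F | T | T | T |    F    |    T    |       T       |          T          |             F             |    T    | T
F | T | T | F |    T    |    F    |       T       |          F          |             F             |    T    | T
F | T | F | T |    F    |    T    |       T       |          T          |             F             |    F    | F
F | T | F | F |    T    |    F    |       F       |          T          |             T             |    F    | F
F | F | T | T |    F    |    T    |       T       |          T          |             F             |    T    | T
F | F | T | F |    T    |    T    |       T       |          F          |             F             |    T    | T
F | F | F | T |    F    |    T    |       T       |          T          |             F             |    F    | F
F | F | F | F |    T    |    T    |       T       |          F          |             F             |    F    | T
13 of 16 rows are T, so the formula is contingent.

contingent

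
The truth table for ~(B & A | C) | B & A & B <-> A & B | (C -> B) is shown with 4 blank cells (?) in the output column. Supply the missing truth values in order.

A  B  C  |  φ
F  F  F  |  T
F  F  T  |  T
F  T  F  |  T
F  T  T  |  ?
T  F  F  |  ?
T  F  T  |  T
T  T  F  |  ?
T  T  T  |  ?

Row A=F, B=T, C=T: (~(B & A | C) | B & A & B) = F, (A & B | (C -> B)) = T, so the formula = F.
Row A=T, B=F, C=F: (~(B & A | C) | B & A & B) = T, (A & B | (C -> B)) = T, so the formula = T.
Row A=T, B=T, C=F: (~(B & A | C) | B & A & B) = T, (A & B | (C -> B)) = T, so the formula = T.
Row A=T, B=T, C=T: (~(B & A | C) | B & A & B) = T, (A & B | (C -> B)) = T, so the formula = T.

F, T, T, T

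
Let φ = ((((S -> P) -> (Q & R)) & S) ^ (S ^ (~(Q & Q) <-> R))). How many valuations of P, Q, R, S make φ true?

P | Q | R | S | φ
- | - | - | - | -
T | T | T | T | F
T | T | T | F | F
T | T | F | T | F
T | T | F | F | T
T | F | T | T | F
T | F | T | F | T
T | F | F | T | T
T | F | F | F | F
F | T | T | T | F
F | T | T | F | F
F | T | F | T | T
F | T | F | F | T
F | F | T | T | T
F | F | T | F | T
F | F | F | T | F
F | F | F | F | F
The formula is true on 7 of the 16 rows.

7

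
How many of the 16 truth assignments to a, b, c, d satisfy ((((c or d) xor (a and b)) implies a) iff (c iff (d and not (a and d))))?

10

a | b | c | d || φ
F | F | F | F || T
F | F | F | T || T
F | F | T | F || T
F | F | T | T || F
F | T | F | F || T
F | T | F | T || T
F | T | T | F || T
F | T | T | T || F
T | F | F | F || T
T | F | F | T || T
T | F | T | F || F
T | F | T | T || F
T | T | F | F || T
T | T | F | T || T
T | T | T | F || F
T | T | T | T || F
The formula is true on 10 of the 16 rows.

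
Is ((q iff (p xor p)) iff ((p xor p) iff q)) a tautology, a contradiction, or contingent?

tautology

p | q || (p xor p) | (q iff (p xor p)) | ((p xor p) iff q) | φ
T | T ||     F     |         F         |         F         | T
T | F ||     F     |         T         |         T         | T
F | T ||     F     |         F         |         F         | T
F | F ||     F     |         T         |         T         | T
Every row is T, so the formula is a tautology.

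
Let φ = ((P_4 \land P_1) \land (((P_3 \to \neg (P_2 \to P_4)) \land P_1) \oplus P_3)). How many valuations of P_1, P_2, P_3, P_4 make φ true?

4

P_1 | P_2 | P_3 | P_4 | φ
--- | --- | --- | --- | -
 1  |  1  |  1  |  1  | 1
 1  |  1  |  1  |  0  | 0
 1  |  1  |  0  |  1  | 1
 1  |  1  |  0  |  0  | 0
 1  |  0  |  1  |  1  | 1
 1  |  0  |  1  |  0  | 0
 1  |  0  |  0  |  1  | 1
 1  |  0  |  0  |  0  | 0
 0  |  1  |  1  |  1  | 0
 0  |  1  |  1  |  0  | 0
 0  |  1  |  0  |  1  | 0
 0  |  1  |  0  |  0  | 0
 0  |  0  |  1  |  1  | 0
 0  |  0  |  1  |  0  | 0
 0  |  0  |  0  |  1  | 0
 0  |  0  |  0  |  0  | 0
The formula is true on 4 of the 16 rows.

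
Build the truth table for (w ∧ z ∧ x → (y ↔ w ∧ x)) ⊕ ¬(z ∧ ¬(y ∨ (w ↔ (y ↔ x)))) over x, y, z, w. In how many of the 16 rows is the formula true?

1

x | y | z | w || (w ∧ z ∧ x) | (w ∧ x) | (y ↔ (w ∧ x)) | (y ↔ x) | (w ↔ (y ↔ x)) | (y ∨ (w ↔ (y ↔ x))) | ¬(y ∨ (w ↔ (y ↔ x))) | (z ∧ ¬(y ∨ (w ↔ (y ↔ x)))) | ¬(z ∧ ¬(y ∨ (w ↔ (y ↔ x)))) | φ
0 | 0 | 0 | 0 ||      0      |    0    |       1       |    1    |       0       |          0          |          1           |             0              |              1              | 0
0 | 0 | 0 | 1 ||      0      |    0    |       1       |    1    |       1       |          1          |          0           |             0              |              1              | 0
0 | 0 | 1 | 0 ||      0      |    0    |       1       |    1    |       0       |          0          |          1           |             1              |              0              | 1
0 | 0 | 1 | 1 ||      0      |    0    |       1       |    1    |       1       |          1          |          0           |             0              |              1              | 0
0 | 1 | 0 | 0 ||      0      |    0    |       0       |    0    |       1       |          1          |          0           |             0              |              1              | 0
0 | 1 | 0 | 1 ||      0      |    0    |       0       |    0    |       0       |          1          |          0           |             0              |              1              | 0
0 | 1 | 1 | 0 ||      0      |    0    |       0       |    0    |       1       |          1          |          0           |             0              |              1              | 0
0 | 1 | 1 | 1 ||      0      |    0    |       0       |    0    |       0       |          1          |          0           |             0              |              1              | 0
1 | 0 | 0 | 0 ||      0      |    0    |       1       |    0    |       1       |          1          |          0           |             0              |              1              | 0
1 | 0 | 0 | 1 ||      0      |    1    |       0       |    0    |       0       |          0          |          1           |             0              |              1              | 0
1 | 0 | 1 | 0 ||      0      |    0    |       1       |    0    |       1       |          1          |          0           |             0              |              1              | 0
1 | 0 | 1 | 1 ||      1      |    1    |       0       |    0    |       0       |          0          |          1           |             1              |              0              | 0
1 | 1 | 0 | 0 ||      0      |    0    |       0       |    1    |       0       |          1          |          0           |             0              |              1              | 0
1 | 1 | 0 | 1 ||      0      |    1    |       1       |    1    |       1       |          1          |          0           |             0              |              1              | 0
1 | 1 | 1 | 0 ||      0      |    0    |       0       |    1    |       0       |          1          |          0           |             0              |              1              | 0
1 | 1 | 1 | 1 ||      1      |    1    |       1       |    1    |       1       |          1          |          0           |             0              |              1              | 0
The formula is true on 1 of the 16 rows.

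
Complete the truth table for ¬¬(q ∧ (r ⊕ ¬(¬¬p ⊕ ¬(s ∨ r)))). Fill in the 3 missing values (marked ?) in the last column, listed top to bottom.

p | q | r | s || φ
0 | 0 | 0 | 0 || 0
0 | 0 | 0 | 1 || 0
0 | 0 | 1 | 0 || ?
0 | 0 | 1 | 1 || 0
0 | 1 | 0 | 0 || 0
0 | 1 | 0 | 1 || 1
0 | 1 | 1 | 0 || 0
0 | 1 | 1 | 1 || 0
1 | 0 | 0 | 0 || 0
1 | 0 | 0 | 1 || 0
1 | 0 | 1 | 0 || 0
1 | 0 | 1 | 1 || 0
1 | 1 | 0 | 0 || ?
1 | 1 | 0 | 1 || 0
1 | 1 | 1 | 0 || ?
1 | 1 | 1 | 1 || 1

0, 1, 1

Row p=0, q=0, r=1, s=0: (q ∧ (r ⊕ ¬(¬¬p ⊕ ¬(s ∨ r)))) = 0, ¬(q ∧ (r ⊕ ¬(¬¬p ⊕ ¬(s ∨ r)))) = 1, so the formula = 0.
Row p=1, q=1, r=0, s=0: (q ∧ (r ⊕ ¬(¬¬p ⊕ ¬(s ∨ r)))) = 1, ¬(q ∧ (r ⊕ ¬(¬¬p ⊕ ¬(s ∨ r)))) = 0, so the formula = 1.
Row p=1, q=1, r=1, s=0: (q ∧ (r ⊕ ¬(¬¬p ⊕ ¬(s ∨ r)))) = 1, ¬(q ∧ (r ⊕ ¬(¬¬p ⊕ ¬(s ∨ r)))) = 0, so the formula = 1.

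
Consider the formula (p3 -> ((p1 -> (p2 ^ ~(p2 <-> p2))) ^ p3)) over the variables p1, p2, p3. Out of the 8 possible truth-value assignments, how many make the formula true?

p1 | p2 | p3 || (p2 <-> p2) | ~(p2 <-> p2) | (p2 ^ ~(p2 <-> p2)) | (p1 -> (p2 ^ ~(p2 <-> p2))) | φ
F  | F  | F  ||      T      |      F       |          F          |              T              | T
F  | F  | T  ||      T      |      F       |          F          |              T              | F
F  | T  | F  ||      T      |      F       |          T          |              T              | T
F  | T  | T  ||      T      |      F       |          T          |              T              | F
T  | F  | F  ||      T      |      F       |          F          |              F              | T
T  | F  | T  ||      T      |      F       |          F          |              F              | T
T  | T  | F  ||      T      |      F       |          T          |              T              | T
T  | T  | T  ||      T      |      F       |          T          |              T              | F
The formula is true on 5 of the 8 rows.

5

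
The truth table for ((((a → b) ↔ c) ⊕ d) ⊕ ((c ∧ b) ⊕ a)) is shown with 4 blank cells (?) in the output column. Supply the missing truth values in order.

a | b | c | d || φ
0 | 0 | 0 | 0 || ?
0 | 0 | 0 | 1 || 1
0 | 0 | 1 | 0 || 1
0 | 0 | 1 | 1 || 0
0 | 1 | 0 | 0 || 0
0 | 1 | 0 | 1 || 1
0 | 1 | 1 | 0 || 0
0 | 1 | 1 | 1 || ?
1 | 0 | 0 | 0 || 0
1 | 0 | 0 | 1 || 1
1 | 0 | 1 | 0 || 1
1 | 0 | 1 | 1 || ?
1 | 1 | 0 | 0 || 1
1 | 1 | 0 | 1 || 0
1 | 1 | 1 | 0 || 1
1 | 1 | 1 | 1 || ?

0, 1, 0, 0

Row a=0, b=0, c=0, d=0: (((a → b) ↔ c) ⊕ d) = 0, ((c ∧ b) ⊕ a) = 0, so the formula = 0.
Row a=0, b=1, c=1, d=1: (((a → b) ↔ c) ⊕ d) = 0, ((c ∧ b) ⊕ a) = 1, so the formula = 1.
Row a=1, b=0, c=1, d=1: (((a → b) ↔ c) ⊕ d) = 1, ((c ∧ b) ⊕ a) = 1, so the formula = 0.
Row a=1, b=1, c=1, d=1: (((a → b) ↔ c) ⊕ d) = 0, ((c ∧ b) ⊕ a) = 0, so the formula = 0.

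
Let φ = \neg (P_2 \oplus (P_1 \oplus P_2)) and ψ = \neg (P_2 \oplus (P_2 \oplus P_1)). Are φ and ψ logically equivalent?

equivalent

P_1 | P_2 | φ | ψ
--- | --- | - | -
 T  |  T  | F | F
 T  |  F  | F | F
 F  |  T  | T | T
 F  |  F  | T | T
The columns for φ and ψ agree on every row, so they are logically equivalent.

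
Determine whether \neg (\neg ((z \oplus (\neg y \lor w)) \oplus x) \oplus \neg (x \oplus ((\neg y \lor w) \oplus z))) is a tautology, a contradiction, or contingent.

tautology

x | y | z | w || \neg y | (\neg y \lor w) | (z \oplus (\neg y \lor w)) | ((\neg y \lor w) \oplus z) | φ
T | T | T | T ||   F    |        T        |             F              |             F              | T
T | T | T | F ||   F    |        F        |             T              |             T              | T
T | T | F | T ||   F    |        T        |             T              |             T              | T
T | T | F | F ||   F    |        F        |             F              |             F              | T
T | F | T | T ||   T    |        T        |             F              |             F              | T
T | F | T | F ||   T    |        T        |             F              |             F              | T
T | F | F | T ||   T    |        T        |             T              |             T              | T
T | F | F | F ||   T    |        T        |             T              |             T              | T
F | T | T | T ||   F    |        T        |             F              |             F              | T
F | T | T | F ||   F    |        F        |             T              |             T              | T
F | T | F | T ||   F    |        T        |             T              |             T              | T
F | T | F | F ||   F    |        F        |             F              |             F              | T
F | F | T | T ||   T    |        T        |             F              |             F              | T
F | F | T | F ||   T    |        T        |             F              |             F              | T
F | F | F | T ||   T    |        T        |             T              |             T              | T
F | F | F | F ||   T    |        T        |             T              |             T              | T
Every row is T, so the formula is a tautology.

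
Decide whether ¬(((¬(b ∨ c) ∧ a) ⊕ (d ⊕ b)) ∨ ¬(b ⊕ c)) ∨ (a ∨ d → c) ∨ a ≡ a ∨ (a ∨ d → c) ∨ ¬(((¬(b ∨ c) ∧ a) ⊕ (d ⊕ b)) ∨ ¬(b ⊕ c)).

equivalent

a | b | c | d | φ | ψ
- | - | - | - | - | -
T | T | T | T | T | T
T | T | T | F | T | T
T | T | F | T | T | T
T | T | F | F | T | T
T | F | T | T | T | T
T | F | T | F | T | T
T | F | F | T | T | T
T | F | F | F | T | T
F | T | T | T | T | T
F | T | T | F | T | T
F | T | F | T | T | T
F | T | F | F | T | T
F | F | T | T | T | T
F | F | T | F | T | T
F | F | F | T | F | F
F | F | F | F | T | T
The columns for φ and ψ agree on every row, so they are logically equivalent.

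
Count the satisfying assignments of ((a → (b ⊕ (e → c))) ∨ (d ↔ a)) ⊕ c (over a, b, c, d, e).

16

  a   |   b   |   c   |   d   |   e   |   φ  
----- | ----- | ----- | ----- | ----- | -----
False | False | False | False | False |  True
False | False | False | False |  True |  True
False | False | False |  True | False |  True
False | False | False |  True |  True |  True
False | False |  True | False | False | False
False | False |  True | False |  True | False
False | False |  True |  True | False | False
False | False |  True |  True |  True | False
False |  True | False | False | False |  True
False |  True | False | False |  True |  True
False |  True | False |  True | False |  True
False |  True | False |  True |  True |  True
False |  True |  True | False | False | False
False |  True |  True | False |  True | False
False |  True |  True |  True | False | False
False |  True |  True |  True |  True | False
 True | False | False | False | False |  True
 True | False | False | False |  True | False
 True | False | False |  True | False |  True
 True | False | False |  True |  True |  True
 True | False |  True | False | False | False
 True | False |  True | False |  True | False
 True | False |  True |  True | False | False
 True | False |  True |  True |  True | False
 True |  True | False | False | False | False
 True |  True | False | False |  True |  True
 True |  True | False |  True | False |  True
 True |  True | False |  True |  True |  True
 True |  True |  True | False | False |  True
 True |  True |  True | False |  True |  True
 True |  True |  True |  True | False | False
 True |  True |  True |  True |  True | False
The formula is true on 16 of the 32 rows.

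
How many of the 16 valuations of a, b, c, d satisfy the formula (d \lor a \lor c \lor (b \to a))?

a | b | c | d || (b \to a) | φ
F | F | F | F ||     T     | T
F | F | F | T ||     T     | T
F | F | T | F ||     T     | T
F | F | T | T ||     T     | T
F | T | F | F ||     F     | F
F | T | F | T ||     F     | T
F | T | T | F ||     F     | T
F | T | T | T ||     F     | T
T | F | F | F ||     T     | T
T | F | F | T ||     T     | T
T | F | T | F ||     T     | T
T | F | T | T ||     T     | T
T | T | F | F ||     T     | T
T | T | F | T ||     T     | T
T | T | T | F ||     T     | T
T | T | T | T ||     T     | T
The formula is true on 15 of the 16 rows.

15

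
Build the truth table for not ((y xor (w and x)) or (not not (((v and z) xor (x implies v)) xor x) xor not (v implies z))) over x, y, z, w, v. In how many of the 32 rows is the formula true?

4

x | y | z | w | v || φ
0 | 0 | 0 | 0 | 0 || 0
0 | 0 | 0 | 0 | 1 || 1
0 | 0 | 0 | 1 | 0 || 0
0 | 0 | 0 | 1 | 1 || 1
0 | 0 | 1 | 0 | 0 || 0
0 | 0 | 1 | 0 | 1 || 1
0 | 0 | 1 | 1 | 0 || 0
0 | 0 | 1 | 1 | 1 || 1
0 | 1 | 0 | 0 | 0 || 0
0 | 1 | 0 | 0 | 1 || 0
0 | 1 | 0 | 1 | 0 || 0
0 | 1 | 0 | 1 | 1 || 0
0 | 1 | 1 | 0 | 0 || 0
0 | 1 | 1 | 0 | 1 || 0
0 | 1 | 1 | 1 | 0 || 0
0 | 1 | 1 | 1 | 1 || 0
1 | 0 | 0 | 0 | 0 || 0
1 | 0 | 0 | 0 | 1 || 0
1 | 0 | 0 | 1 | 0 || 0
1 | 0 | 0 | 1 | 1 || 0
1 | 0 | 1 | 0 | 0 || 0
1 | 0 | 1 | 0 | 1 || 0
1 | 0 | 1 | 1 | 0 || 0
1 | 0 | 1 | 1 | 1 || 0
1 | 1 | 0 | 0 | 0 || 0
1 | 1 | 0 | 0 | 1 || 0
1 | 1 | 0 | 1 | 0 || 0
1 | 1 | 0 | 1 | 1 || 0
1 | 1 | 1 | 0 | 0 || 0
1 | 1 | 1 | 0 | 1 || 0
1 | 1 | 1 | 1 | 0 || 0
1 | 1 | 1 | 1 | 1 || 0
The formula is true on 4 of the 32 rows.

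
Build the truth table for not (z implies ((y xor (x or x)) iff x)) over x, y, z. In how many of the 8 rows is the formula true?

x | y | z | φ
- | - | - | -
T | T | T | T
T | T | F | F
T | F | T | F
T | F | F | F
F | T | T | T
F | T | F | F
F | F | T | F
F | F | F | F
The formula is true on 2 of the 8 rows.

2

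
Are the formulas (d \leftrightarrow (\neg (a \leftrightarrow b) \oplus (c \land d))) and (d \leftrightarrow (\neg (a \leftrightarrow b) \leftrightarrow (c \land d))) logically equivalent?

not equivalent

a | b | c | d | φ | ψ
- | - | - | - | - | -
T | T | T | T | T | F
T | T | T | F | T | F
T | T | F | T | F | T
T | T | F | F | T | F
T | F | T | T | F | T
T | F | T | F | F | T
T | F | F | T | T | F
T | F | F | F | F | T
F | T | T | T | F | T
F | T | T | F | F | T
F | T | F | T | T | F
F | T | F | F | F | T
F | F | T | T | T | F
F | F | T | F | T | F
F | F | F | T | F | T
F | F | F | F | T | F
The columns differ at a=T, b=T, c=T, d=T (φ=T, ψ=F), so they are not equivalent.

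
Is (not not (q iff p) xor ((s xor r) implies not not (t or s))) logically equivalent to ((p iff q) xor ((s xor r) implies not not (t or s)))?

equivalent

p | q | r | s | t || φ | ψ
T | T | T | T | T || F | F
T | T | T | T | F || F | F
T | T | T | F | T || F | F
T | T | T | F | F || T | T
T | T | F | T | T || F | F
T | T | F | T | F || F | F
T | T | F | F | T || F | F
T | T | F | F | F || F | F
T | F | T | T | T || T | T
T | F | T | T | F || T | T
T | F | T | F | T || T | T
T | F | T | F | F || F | F
T | F | F | T | T || T | T
T | F | F | T | F || T | T
T | F | F | F | T || T | T
T | F | F | F | F || T | T
F | T | T | T | T || T | T
F | T | T | T | F || T | T
F | T | T | F | T || T | T
F | T | T | F | F || F | F
F | T | F | T | T || T | T
F | T | F | T | F || T | T
F | T | F | F | T || T | T
F | T | F | F | F || T | T
F | F | T | T | T || F | F
F | F | T | T | F || F | F
F | F | T | F | T || F | F
F | F | T | F | F || T | T
F | F | F | T | T || F | F
F | F | F | T | F || F | F
F | F | F | F | T || F | F
F | F | F | F | F || F | F
The columns for φ and ψ agree on every row, so they are logically equivalent.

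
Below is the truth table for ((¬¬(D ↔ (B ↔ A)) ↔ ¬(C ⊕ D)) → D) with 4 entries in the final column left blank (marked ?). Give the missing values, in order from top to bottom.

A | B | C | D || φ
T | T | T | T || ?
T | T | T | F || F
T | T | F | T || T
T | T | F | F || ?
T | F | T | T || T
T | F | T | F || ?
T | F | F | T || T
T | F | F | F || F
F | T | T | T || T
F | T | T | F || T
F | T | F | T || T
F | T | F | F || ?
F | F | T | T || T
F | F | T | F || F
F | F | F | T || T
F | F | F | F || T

Row A=T, B=T, C=T, D=T: (¬¬(D ↔ (B ↔ A)) ↔ ¬(C ⊕ D)) = T, so the formula = T.
Row A=T, B=T, C=F, D=F: (¬¬(D ↔ (B ↔ A)) ↔ ¬(C ⊕ D)) = F, so the formula = T.
Row A=T, B=F, C=T, D=F: (¬¬(D ↔ (B ↔ A)) ↔ ¬(C ⊕ D)) = F, so the formula = T.
Row A=F, B=T, C=F, D=F: (¬¬(D ↔ (B ↔ A)) ↔ ¬(C ⊕ D)) = T, so the formula = F.

T, T, T, F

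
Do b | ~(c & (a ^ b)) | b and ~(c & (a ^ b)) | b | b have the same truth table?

a | b | c | φ | ψ
- | - | - | - | -
F | F | F | T | T
F | F | T | T | T
F | T | F | T | T
F | T | T | T | T
T | F | F | T | T
T | F | T | F | F
T | T | F | T | T
T | T | T | T | T
The columns for φ and ψ agree on every row, so they are logically equivalent.

equivalent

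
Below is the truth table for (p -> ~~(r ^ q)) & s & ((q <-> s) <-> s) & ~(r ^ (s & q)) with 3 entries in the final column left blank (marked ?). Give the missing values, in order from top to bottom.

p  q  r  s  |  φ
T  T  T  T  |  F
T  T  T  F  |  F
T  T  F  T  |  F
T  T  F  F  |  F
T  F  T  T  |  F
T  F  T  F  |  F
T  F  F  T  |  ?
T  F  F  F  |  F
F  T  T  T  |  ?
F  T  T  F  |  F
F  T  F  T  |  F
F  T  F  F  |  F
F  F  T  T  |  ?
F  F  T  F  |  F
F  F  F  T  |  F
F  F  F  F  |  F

Row p=T, q=F, r=F, s=T: (p -> ~~(r ^ q)) = F, ((q <-> s) <-> s) = F, ~(r ^ (s & q)) = T, so the formula = F.
Row p=F, q=T, r=T, s=T: (p -> ~~(r ^ q)) = T, ((q <-> s) <-> s) = T, ~(r ^ (s & q)) = T, so the formula = T.
Row p=F, q=F, r=T, s=T: (p -> ~~(r ^ q)) = T, ((q <-> s) <-> s) = F, ~(r ^ (s & q)) = F, so the formula = F.

F, T, F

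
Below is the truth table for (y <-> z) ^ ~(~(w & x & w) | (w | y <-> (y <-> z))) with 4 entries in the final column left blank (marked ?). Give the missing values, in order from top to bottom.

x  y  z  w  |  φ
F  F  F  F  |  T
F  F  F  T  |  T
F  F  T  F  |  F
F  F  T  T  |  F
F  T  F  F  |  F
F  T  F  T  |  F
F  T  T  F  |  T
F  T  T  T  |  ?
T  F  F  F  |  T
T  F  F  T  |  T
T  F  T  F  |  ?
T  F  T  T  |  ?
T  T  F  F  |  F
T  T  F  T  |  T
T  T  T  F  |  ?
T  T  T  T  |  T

T, F, T, T

Row x=F, y=T, z=T, w=T: (y <-> z) = T, ~(~(w & x & w) | (w | y <-> (y <-> z))) = F, so the formula = T.
Row x=T, y=F, z=T, w=F: (y <-> z) = F, ~(~(w & x & w) | (w | y <-> (y <-> z))) = F, so the formula = F.
Row x=T, y=F, z=T, w=T: (y <-> z) = F, ~(~(w & x & w) | (w | y <-> (y <-> z))) = T, so the formula = T.
Row x=T, y=T, z=T, w=F: (y <-> z) = T, ~(~(w & x & w) | (w | y <-> (y <-> z))) = F, so the formula = T.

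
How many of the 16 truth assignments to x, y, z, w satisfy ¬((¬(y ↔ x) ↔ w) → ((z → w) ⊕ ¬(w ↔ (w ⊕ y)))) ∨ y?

9

x  y  z  w  |  φ
F  F  F  F  |  F
F  F  F  T  |  F
F  F  T  F  |  T
F  F  T  T  |  F
F  T  F  F  |  T
F  T  F  T  |  T
F  T  T  F  |  T
F  T  T  T  |  T
T  F  F  F  |  F
T  F  F  T  |  F
T  F  T  F  |  F
T  F  T  T  |  F
T  T  F  F  |  T
T  T  F  T  |  T
T  T  T  F  |  T
T  T  T  T  |  T
The formula is true on 9 of the 16 rows.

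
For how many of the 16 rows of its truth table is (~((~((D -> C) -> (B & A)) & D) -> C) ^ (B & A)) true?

4

A | B | C | D || φ
0 | 0 | 0 | 0 || 0
0 | 0 | 0 | 1 || 0
0 | 0 | 1 | 0 || 0
0 | 0 | 1 | 1 || 0
0 | 1 | 0 | 0 || 0
0 | 1 | 0 | 1 || 0
0 | 1 | 1 | 0 || 0
0 | 1 | 1 | 1 || 0
1 | 0 | 0 | 0 || 0
1 | 0 | 0 | 1 || 0
1 | 0 | 1 | 0 || 0
1 | 0 | 1 | 1 || 0
1 | 1 | 0 | 0 || 1
1 | 1 | 0 | 1 || 1
1 | 1 | 1 | 0 || 1
1 | 1 | 1 | 1 || 1
The formula is true on 4 of the 16 rows.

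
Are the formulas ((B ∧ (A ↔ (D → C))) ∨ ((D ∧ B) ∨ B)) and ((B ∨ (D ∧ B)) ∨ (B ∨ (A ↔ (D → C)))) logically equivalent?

not equivalent

A  B  C  D  |  φ  ψ
T  T  T  T  |  T  T
T  T  T  F  |  T  T
T  T  F  T  |  T  T
T  T  F  F  |  T  T
T  F  T  T  |  F  T
T  F  T  F  |  F  T
T  F  F  T  |  F  F
T  F  F  F  |  F  T
F  T  T  T  |  T  T
F  T  T  F  |  T  T
F  T  F  T  |  T  T
F  T  F  F  |  T  T
F  F  T  T  |  F  F
F  F  T  F  |  F  F
F  F  F  T  |  F  T
F  F  F  F  |  F  F
The columns differ at A=T, B=F, C=T, D=T (φ=F, ψ=T), so they are not equivalent.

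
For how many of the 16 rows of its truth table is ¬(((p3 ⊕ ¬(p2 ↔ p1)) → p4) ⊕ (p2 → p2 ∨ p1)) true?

12

p1  p2  p3  p4  |  (p2 ↔ p1)  ¬(p2 ↔ p1)  (p3 ⊕ ¬(p2 ↔ p1))  ((p3 ⊕ ¬(p2 ↔ p1)) → p4)  (p2 ∨ p1)  (p2 → (p2 ∨ p1))  φ
0   0   0   0   |      1          0               0                     1                  0             1          1
0   0   0   1   |      1          0               0                     1                  0             1          1
0   0   1   0   |      1          0               1                     0                  0             1          0
0   0   1   1   |      1          0               1                     1                  0             1          1
0   1   0   0   |      0          1               1                     0                  1             1          0
0   1   0   1   |      0          1               1                     1                  1             1          1
0   1   1   0   |      0          1               0                     1                  1             1          1
0   1   1   1   |      0          1               0                     1                  1             1          1
1   0   0   0   |      0          1               1                     0                  1             1          0
1   0   0   1   |      0          1               1                     1                  1             1          1
1   0   1   0   |      0          1               0                     1                  1             1          1
1   0   1   1   |      0          1               0                     1                  1             1          1
1   1   0   0   |      1          0               0                     1                  1             1          1
1   1   0   1   |      1          0               0                     1                  1             1          1
1   1   1   0   |      1          0               1                     0                  1             1          0
1   1   1   1   |      1          0               1                     1                  1             1          1
The formula is true on 12 of the 16 rows.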